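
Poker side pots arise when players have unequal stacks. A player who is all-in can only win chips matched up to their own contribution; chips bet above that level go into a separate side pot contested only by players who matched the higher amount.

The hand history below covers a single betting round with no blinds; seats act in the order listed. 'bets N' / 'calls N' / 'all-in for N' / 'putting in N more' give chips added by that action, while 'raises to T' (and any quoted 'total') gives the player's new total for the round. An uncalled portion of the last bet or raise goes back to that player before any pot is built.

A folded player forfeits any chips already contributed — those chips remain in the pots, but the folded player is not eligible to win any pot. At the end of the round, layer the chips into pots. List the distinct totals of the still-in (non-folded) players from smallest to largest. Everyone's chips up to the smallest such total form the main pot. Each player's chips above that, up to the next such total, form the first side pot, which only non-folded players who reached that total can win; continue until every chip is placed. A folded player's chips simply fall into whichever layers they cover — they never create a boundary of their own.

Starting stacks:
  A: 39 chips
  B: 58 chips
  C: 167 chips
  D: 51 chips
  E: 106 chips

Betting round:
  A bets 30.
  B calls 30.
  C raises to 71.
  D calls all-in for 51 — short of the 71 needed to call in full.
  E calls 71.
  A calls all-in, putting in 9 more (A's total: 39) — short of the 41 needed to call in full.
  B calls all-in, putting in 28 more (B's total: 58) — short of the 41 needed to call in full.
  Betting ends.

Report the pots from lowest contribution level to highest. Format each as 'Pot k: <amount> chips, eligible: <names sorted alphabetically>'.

Contributions: A=39, B=58, C=71, D=51, E=71
Pot levels (distinct totals of non-folded players): 39, 51, 58, 71
Layer 1-39: 39 each from A, B, C, D, E = 39*5 = 195 chips; eligible A, B, C, D, E
Layer 40-51: 12 each from B, C, D, E = 12*4 = 48 chips; eligible B, C, D, E
Layer 52-58: 7 each from B, C, E = 7*3 = 21 chips; eligible B, C, E
Layer 59-71: 13 each from C, E = 13*2 = 26 chips; eligible C, E

Pot 1: 195 chips, eligible: A, B, C, D, E
Pot 2: 48 chips, eligible: B, C, D, E
Pot 3: 21 chips, eligible: B, C, E
Pot 4: 26 chips, eligible: C, E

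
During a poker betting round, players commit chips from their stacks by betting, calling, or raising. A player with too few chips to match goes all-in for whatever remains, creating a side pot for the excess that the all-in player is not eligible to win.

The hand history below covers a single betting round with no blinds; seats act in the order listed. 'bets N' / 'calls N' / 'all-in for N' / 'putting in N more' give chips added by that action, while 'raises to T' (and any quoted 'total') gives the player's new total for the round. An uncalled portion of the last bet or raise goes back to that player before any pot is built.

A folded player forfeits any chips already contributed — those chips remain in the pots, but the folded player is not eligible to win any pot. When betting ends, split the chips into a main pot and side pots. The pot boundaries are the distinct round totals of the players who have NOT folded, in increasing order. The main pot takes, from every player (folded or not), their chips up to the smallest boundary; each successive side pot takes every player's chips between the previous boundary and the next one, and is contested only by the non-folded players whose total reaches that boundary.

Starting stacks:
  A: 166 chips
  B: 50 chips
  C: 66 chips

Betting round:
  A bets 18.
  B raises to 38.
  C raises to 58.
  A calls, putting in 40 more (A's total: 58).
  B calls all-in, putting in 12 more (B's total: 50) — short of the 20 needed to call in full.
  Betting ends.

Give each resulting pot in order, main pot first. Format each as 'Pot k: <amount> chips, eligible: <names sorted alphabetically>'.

Pot 1: 150 chips, eligible: A, B, C
Pot 2: 16 chips, eligible: A, C

Derivation:
Contributions: A=58, B=50, C=58
Pot levels (distinct totals of non-folded players): 50, 58
Layer 1-50: 50 each from A, B, C = 50*3 = 150 chips; eligible A, B, C
Layer 51-58: 8 each from A, C = 8*2 = 16 chips; eligible A, C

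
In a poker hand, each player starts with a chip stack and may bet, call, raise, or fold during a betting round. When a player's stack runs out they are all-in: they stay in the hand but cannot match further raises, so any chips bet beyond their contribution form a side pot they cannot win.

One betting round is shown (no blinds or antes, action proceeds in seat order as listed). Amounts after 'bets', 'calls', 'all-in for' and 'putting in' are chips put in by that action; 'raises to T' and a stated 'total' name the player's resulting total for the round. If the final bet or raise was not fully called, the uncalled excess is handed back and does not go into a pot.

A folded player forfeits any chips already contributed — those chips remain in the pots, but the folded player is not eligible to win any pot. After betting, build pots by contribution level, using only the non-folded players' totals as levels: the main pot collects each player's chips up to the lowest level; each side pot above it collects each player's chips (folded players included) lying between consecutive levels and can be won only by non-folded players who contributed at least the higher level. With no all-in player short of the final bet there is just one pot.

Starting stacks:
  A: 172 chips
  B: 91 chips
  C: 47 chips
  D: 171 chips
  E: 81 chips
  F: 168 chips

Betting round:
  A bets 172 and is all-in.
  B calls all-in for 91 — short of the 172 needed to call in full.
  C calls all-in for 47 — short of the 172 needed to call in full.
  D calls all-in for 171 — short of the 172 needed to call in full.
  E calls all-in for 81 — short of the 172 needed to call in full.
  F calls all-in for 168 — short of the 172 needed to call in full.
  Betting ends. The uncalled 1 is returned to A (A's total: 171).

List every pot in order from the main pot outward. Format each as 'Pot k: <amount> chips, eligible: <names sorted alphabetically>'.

Pot 1: 282 chips, eligible: A, B, C, D, E, F
Pot 2: 170 chips, eligible: A, B, D, E, F
Pot 3: 40 chips, eligible: A, B, D, F
Pot 4: 231 chips, eligible: A, D, F
Pot 5: 6 chips, eligible: A, D

Derivation:
Contributions (after 1 returned to A): A=171, B=91, C=47, D=171, E=81, F=168
Pot levels (distinct totals of non-folded players): 47, 81, 91, 168, 171
Layer 1-47: 47 each from A, B, C, D, E, F = 47*6 = 282 chips; eligible A, B, C, D, E, F
Layer 48-81: 34 each from A, B, D, E, F = 34*5 = 170 chips; eligible A, B, D, E, F
Layer 82-91: 10 each from A, B, D, F = 10*4 = 40 chips; eligible A, B, D, F
Layer 92-168: 77 each from A, D, F = 77*3 = 231 chips; eligible A, D, F
Layer 169-171: 3 each from A, D = 3*2 = 6 chips; eligible A, D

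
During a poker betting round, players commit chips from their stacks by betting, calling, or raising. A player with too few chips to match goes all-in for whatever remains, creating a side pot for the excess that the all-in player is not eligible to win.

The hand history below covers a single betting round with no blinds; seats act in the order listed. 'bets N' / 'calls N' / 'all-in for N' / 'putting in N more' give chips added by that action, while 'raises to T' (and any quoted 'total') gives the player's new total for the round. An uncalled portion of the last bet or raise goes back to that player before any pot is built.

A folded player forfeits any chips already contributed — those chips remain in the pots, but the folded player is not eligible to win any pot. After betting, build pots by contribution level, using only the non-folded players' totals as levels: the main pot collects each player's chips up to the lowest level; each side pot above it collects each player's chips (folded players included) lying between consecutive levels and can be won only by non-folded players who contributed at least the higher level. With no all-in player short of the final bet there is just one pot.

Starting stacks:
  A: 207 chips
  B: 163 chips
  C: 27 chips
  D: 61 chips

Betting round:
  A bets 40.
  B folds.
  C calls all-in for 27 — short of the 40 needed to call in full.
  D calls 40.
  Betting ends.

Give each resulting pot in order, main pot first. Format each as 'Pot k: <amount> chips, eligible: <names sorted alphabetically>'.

Pot 1: 81 chips, eligible: A, C, D
Pot 2: 26 chips, eligible: A, D

Derivation:
Contributions: A=40, C=27, D=40
Folded: B
Pot levels (distinct totals of non-folded players): 27, 40
Layer 1-27: 27 each from A, C, D = 27*3 = 81 chips; eligible A, C, D
Layer 28-40: 13 each from A, D = 13*2 = 26 chips; eligible A, D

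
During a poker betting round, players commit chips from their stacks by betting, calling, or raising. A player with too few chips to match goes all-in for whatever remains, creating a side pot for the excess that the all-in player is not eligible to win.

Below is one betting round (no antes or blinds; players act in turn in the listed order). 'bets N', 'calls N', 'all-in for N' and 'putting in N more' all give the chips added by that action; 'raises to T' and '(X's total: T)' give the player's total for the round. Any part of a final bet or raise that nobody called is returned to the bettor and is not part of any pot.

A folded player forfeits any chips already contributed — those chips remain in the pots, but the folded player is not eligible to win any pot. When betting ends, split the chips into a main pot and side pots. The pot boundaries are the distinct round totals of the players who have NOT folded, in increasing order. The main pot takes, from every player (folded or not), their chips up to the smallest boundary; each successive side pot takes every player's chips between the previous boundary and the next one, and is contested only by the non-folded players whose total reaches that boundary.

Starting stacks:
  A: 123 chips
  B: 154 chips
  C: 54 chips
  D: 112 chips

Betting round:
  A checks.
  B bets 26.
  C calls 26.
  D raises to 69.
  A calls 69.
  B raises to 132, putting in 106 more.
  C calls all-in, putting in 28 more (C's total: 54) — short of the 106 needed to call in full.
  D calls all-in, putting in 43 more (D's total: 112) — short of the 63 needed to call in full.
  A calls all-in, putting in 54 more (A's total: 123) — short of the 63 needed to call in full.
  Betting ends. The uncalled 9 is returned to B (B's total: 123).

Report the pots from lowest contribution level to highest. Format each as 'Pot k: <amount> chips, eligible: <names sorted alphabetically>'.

Pot 1: 216 chips, eligible: A, B, C, D
Pot 2: 174 chips, eligible: A, B, D
Pot 3: 22 chips, eligible: A, B

Derivation:
Contributions (after 9 returned to B): A=123, B=123, C=54, D=112
Pot levels (distinct totals of non-folded players): 54, 112, 123
Layer 1-54: 54 each from A, B, C, D = 54*4 = 216 chips; eligible A, B, C, D
Layer 55-112: 58 each from A, B, D = 58*3 = 174 chips; eligible A, B, D
Layer 113-123: 11 each from A, B = 11*2 = 22 chips; eligible A, B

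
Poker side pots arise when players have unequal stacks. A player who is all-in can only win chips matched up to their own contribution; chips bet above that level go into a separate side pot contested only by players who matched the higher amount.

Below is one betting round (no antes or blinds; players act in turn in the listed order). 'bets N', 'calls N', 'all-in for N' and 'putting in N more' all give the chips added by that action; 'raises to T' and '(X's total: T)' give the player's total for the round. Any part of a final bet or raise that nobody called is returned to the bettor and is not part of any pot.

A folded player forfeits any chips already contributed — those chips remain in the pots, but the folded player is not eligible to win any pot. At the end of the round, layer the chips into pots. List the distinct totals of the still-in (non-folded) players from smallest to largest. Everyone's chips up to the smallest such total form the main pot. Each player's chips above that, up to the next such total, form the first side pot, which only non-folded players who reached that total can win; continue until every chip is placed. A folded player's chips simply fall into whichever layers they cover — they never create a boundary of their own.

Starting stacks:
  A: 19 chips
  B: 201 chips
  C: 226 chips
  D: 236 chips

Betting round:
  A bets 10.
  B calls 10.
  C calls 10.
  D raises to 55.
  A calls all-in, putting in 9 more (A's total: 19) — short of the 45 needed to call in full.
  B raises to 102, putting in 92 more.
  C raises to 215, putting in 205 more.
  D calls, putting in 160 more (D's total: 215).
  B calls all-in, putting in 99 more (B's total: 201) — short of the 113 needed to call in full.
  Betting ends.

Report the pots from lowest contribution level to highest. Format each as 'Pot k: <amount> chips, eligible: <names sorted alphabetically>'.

Pot 1: 76 chips, eligible: A, B, C, D
Pot 2: 546 chips, eligible: B, C, D
Pot 3: 28 chips, eligible: C, D

Derivation:
Contributions: A=19, B=201, C=215, D=215
Pot levels (distinct totals of non-folded players): 19, 201, 215
Layer 1-19: 19 each from A, B, C, D = 19*4 = 76 chips; eligible A, B, C, D
Layer 20-201: 182 each from B, C, D = 182*3 = 546 chips; eligible B, C, D
Layer 202-215: 14 each from C, D = 14*2 = 28 chips; eligible C, D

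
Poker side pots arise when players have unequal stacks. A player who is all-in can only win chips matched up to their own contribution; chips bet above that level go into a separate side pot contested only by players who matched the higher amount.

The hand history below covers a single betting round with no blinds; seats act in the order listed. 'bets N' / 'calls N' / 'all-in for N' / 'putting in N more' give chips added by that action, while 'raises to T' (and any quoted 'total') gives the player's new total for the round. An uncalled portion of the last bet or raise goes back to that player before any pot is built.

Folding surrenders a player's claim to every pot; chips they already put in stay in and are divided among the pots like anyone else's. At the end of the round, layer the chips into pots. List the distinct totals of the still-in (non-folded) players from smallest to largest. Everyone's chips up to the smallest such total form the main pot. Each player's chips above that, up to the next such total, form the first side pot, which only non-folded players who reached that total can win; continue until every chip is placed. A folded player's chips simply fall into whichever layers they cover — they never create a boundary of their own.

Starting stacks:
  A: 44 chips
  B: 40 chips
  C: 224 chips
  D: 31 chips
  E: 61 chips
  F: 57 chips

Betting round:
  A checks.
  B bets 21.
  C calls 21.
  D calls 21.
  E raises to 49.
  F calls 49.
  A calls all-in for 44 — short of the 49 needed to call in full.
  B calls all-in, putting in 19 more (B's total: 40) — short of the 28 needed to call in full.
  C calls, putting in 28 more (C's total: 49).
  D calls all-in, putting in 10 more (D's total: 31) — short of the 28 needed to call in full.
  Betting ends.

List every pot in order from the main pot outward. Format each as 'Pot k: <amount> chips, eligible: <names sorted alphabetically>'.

Contributions: A=44, B=40, C=49, D=31, E=49, F=49
Pot levels (distinct totals of non-folded players): 31, 40, 44, 49
Layer 1-31: 31 each from A, B, C, D, E, F = 31*6 = 186 chips; eligible A, B, C, D, E, F
Layer 32-40: 9 each from A, B, C, E, F = 9*5 = 45 chips; eligible A, B, C, E, F
Layer 41-44: 4 each from A, C, E, F = 4*4 = 16 chips; eligible A, C, E, F
Layer 45-49: 5 each from C, E, F = 5*3 = 15 chips; eligible C, E, F

Pot 1: 186 chips, eligible: A, B, C, D, E, F
Pot 2: 45 chips, eligible: A, B, C, E, F
Pot 3: 16 chips, eligible: A, C, E, F
Pot 4: 15 chips, eligible: C, E, F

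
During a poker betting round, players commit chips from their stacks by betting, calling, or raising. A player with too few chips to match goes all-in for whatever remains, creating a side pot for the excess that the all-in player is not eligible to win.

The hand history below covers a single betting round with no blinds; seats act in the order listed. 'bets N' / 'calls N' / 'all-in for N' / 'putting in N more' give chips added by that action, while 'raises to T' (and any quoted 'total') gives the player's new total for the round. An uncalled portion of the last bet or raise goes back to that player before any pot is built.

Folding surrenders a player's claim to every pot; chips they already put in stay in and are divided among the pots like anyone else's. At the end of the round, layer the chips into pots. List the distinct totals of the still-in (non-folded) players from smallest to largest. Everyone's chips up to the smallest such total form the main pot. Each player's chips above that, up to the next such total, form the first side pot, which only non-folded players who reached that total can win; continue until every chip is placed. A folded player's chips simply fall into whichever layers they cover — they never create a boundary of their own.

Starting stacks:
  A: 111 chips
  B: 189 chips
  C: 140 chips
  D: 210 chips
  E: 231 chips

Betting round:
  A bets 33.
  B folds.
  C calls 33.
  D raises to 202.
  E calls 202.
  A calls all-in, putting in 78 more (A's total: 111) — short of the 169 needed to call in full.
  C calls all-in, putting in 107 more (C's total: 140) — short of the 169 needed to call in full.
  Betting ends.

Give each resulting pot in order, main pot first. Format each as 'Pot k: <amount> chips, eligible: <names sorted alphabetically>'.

Pot 1: 444 chips, eligible: A, C, D, E
Pot 2: 87 chips, eligible: C, D, E
Pot 3: 124 chips, eligible: D, E

Derivation:
Contributions: A=111, C=140, D=202, E=202
Folded: B
Pot levels (distinct totals of non-folded players): 111, 140, 202
Layer 1-111: 111 each from A, C, D, E = 111*4 = 444 chips; eligible A, C, D, E
Layer 112-140: 29 each from C, D, E = 29*3 = 87 chips; eligible C, D, E
Layer 141-202: 62 each from D, E = 62*2 = 124 chips; eligible D, E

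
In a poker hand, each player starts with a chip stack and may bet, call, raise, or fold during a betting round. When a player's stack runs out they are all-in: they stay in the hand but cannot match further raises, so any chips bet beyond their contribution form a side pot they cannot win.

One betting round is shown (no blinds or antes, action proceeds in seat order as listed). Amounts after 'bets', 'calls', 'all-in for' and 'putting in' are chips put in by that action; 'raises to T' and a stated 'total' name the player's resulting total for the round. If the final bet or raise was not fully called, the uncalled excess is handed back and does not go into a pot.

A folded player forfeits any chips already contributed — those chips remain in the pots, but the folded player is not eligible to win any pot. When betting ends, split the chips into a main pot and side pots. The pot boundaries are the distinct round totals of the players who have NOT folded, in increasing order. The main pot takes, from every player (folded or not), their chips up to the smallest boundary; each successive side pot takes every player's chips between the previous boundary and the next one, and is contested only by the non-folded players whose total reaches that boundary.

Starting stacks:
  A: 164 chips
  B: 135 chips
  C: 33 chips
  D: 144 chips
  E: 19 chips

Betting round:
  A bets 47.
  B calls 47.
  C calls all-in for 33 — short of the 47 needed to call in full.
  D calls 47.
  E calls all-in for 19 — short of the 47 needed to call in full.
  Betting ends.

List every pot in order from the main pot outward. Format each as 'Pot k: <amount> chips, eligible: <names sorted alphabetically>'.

Contributions: A=47, B=47, C=33, D=47, E=19
Pot levels (distinct totals of non-folded players): 19, 33, 47
Layer 1-19: 19 each from A, B, C, D, E = 19*5 = 95 chips; eligible A, B, C, D, E
Layer 20-33: 14 each from A, B, C, D = 14*4 = 56 chips; eligible A, B, C, D
Layer 34-47: 14 each from A, B, D = 14*3 = 42 chips; eligible A, B, D

Pot 1: 95 chips, eligible: A, B, C, D, E
Pot 2: 56 chips, eligible: A, B, C, D
Pot 3: 42 chips, eligible: A, B, D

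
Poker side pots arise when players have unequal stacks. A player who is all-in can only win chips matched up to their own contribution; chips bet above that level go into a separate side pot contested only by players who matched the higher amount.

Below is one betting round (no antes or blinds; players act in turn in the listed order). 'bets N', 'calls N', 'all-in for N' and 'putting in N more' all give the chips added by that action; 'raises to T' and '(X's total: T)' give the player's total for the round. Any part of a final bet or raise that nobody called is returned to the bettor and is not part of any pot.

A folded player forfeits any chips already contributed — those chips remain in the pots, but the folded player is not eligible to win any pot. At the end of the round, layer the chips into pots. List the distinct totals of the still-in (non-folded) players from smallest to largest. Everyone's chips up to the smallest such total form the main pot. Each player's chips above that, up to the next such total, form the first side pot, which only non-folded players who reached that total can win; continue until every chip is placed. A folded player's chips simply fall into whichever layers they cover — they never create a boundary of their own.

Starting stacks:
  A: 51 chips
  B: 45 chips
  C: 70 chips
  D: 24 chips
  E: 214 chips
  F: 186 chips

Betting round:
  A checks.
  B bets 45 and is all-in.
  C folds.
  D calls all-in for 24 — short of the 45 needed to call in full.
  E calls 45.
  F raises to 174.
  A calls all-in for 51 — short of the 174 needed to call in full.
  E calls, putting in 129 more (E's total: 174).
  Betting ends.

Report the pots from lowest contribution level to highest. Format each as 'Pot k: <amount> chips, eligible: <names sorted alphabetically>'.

Contributions: A=51, B=45, D=24, E=174, F=174
Folded: C
Pot levels (distinct totals of non-folded players): 24, 45, 51, 174
Layer 1-24: 24 each from A, B, D, E, F = 24*5 = 120 chips; eligible A, B, D, E, F
Layer 25-45: 21 each from A, B, E, F = 21*4 = 84 chips; eligible A, B, E, F
Layer 46-51: 6 each from A, E, F = 6*3 = 18 chips; eligible A, E, F
Layer 52-174: 123 each from E, F = 123*2 = 246 chips; eligible E, F

Pot 1: 120 chips, eligible: A, B, D, E, F
Pot 2: 84 chips, eligible: A, B, E, F
Pot 3: 18 chips, eligible: A, E, F
Pot 4: 246 chips, eligible: E, F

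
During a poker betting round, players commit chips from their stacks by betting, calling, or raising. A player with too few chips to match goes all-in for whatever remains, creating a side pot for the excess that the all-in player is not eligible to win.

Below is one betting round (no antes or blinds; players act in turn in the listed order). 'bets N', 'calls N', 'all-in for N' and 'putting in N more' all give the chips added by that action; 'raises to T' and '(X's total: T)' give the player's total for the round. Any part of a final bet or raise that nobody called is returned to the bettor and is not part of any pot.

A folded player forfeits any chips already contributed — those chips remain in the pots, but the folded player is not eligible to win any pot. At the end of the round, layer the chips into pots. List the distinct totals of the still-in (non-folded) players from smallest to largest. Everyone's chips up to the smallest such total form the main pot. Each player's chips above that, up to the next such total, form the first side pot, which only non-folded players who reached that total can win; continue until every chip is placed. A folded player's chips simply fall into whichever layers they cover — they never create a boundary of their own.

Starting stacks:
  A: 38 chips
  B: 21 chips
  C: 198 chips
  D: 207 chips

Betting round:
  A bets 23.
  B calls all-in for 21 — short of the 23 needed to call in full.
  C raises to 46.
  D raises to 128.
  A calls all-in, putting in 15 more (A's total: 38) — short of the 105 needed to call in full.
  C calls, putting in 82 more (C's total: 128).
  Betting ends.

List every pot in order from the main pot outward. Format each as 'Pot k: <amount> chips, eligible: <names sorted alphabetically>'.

Pot 1: 84 chips, eligible: A, B, C, D
Pot 2: 51 chips, eligible: A, C, D
Pot 3: 180 chips, eligible: C, D

Derivation:
Contributions: A=38, B=21, C=128, D=128
Pot levels (distinct totals of non-folded players): 21, 38, 128
Layer 1-21: 21 each from A, B, C, D = 21*4 = 84 chips; eligible A, B, C, D
Layer 22-38: 17 each from A, C, D = 17*3 = 51 chips; eligible A, C, D
Layer 39-128: 90 each from C, D = 90*2 = 180 chips; eligible C, D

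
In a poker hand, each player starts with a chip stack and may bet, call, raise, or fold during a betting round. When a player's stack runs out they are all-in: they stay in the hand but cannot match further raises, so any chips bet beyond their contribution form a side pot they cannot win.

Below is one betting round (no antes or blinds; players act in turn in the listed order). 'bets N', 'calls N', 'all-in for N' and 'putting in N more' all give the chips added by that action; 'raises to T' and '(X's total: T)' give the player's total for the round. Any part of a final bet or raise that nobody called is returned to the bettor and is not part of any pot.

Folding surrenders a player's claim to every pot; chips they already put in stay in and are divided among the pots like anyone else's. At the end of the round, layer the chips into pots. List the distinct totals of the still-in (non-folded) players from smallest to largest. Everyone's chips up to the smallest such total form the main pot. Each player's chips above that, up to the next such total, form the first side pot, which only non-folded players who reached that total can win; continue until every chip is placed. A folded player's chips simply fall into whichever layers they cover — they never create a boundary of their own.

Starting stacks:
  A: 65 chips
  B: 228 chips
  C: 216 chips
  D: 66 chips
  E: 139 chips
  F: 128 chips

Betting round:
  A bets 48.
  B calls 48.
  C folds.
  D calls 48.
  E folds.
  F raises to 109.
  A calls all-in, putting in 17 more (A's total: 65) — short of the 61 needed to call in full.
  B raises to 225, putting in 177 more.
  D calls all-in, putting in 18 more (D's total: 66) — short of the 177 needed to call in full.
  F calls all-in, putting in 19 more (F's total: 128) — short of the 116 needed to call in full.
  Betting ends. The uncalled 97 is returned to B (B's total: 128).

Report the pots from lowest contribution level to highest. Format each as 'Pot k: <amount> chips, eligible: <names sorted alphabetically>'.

Contributions (after 97 returned to B): A=65, B=128, D=66, F=128
Folded: C, E
Pot levels (distinct totals of non-folded players): 65, 66, 128
Layer 1-65: 65 each from A, B, D, F = 65*4 = 260 chips; eligible A, B, D, F
Layer 66-66: 1 each from B, D, F = 1*3 = 3 chips; eligible B, D, F
Layer 67-128: 62 each from B, F = 62*2 = 124 chips; eligible B, F

Pot 1: 260 chips, eligible: A, B, D, F
Pot 2: 3 chips, eligible: B, D, F
Pot 3: 124 chips, eligible: B, F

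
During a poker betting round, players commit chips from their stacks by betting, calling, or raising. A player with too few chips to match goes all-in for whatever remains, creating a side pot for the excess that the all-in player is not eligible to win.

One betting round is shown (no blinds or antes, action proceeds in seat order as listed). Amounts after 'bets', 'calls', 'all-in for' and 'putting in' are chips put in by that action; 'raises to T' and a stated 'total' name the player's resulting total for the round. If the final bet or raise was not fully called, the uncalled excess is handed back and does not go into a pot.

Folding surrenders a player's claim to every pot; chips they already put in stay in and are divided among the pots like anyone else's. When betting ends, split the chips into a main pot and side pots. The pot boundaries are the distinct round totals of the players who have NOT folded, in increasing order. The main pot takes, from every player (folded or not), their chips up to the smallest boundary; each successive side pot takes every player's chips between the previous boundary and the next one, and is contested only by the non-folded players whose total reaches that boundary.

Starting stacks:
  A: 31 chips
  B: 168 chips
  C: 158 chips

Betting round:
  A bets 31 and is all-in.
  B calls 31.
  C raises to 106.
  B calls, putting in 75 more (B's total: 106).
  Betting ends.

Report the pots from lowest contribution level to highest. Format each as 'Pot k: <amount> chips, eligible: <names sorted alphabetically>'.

Pot 1: 93 chips, eligible: A, B, C
Pot 2: 150 chips, eligible: B, C

Derivation:
Contributions: A=31, B=106, C=106
Pot levels (distinct totals of non-folded players): 31, 106
Layer 1-31: 31 each from A, B, C = 31*3 = 93 chips; eligible A, B, C
Layer 32-106: 75 each from B, C = 75*2 = 150 chips; eligible B, C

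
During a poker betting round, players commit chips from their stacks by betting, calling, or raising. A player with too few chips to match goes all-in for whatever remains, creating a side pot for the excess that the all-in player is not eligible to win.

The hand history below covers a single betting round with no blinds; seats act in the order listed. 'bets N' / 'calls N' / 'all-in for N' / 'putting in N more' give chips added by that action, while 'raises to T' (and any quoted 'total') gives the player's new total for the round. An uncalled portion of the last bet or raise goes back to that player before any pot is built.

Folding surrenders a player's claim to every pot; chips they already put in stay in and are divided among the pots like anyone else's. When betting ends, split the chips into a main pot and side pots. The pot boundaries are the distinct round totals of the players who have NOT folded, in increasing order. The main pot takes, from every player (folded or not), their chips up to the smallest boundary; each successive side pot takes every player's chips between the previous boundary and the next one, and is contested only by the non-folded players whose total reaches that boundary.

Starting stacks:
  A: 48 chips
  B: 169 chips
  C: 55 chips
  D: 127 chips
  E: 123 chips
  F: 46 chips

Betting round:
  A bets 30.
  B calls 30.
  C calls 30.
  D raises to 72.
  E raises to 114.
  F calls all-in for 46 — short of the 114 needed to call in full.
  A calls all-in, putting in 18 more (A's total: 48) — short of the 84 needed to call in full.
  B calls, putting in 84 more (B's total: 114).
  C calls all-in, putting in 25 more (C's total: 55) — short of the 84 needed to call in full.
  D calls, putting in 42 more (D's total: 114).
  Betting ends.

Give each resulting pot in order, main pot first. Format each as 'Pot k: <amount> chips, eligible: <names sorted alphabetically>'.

Pot 1: 276 chips, eligible: A, B, C, D, E, F
Pot 2: 10 chips, eligible: A, B, C, D, E
Pot 3: 28 chips, eligible: B, C, D, E
Pot 4: 177 chips, eligible: B, D, E

Derivation:
Contributions: A=48, B=114, C=55, D=114, E=114, F=46
Pot levels (distinct totals of non-folded players): 46, 48, 55, 114
Layer 1-46: 46 each from A, B, C, D, E, F = 46*6 = 276 chips; eligible A, B, C, D, E, F
Layer 47-48: 2 each from A, B, C, D, E = 2*5 = 10 chips; eligible A, B, C, D, E
Layer 49-55: 7 each from B, C, D, E = 7*4 = 28 chips; eligible B, C, D, E
Layer 56-114: 59 each from B, D, E = 59*3 = 177 chips; eligible B, D, E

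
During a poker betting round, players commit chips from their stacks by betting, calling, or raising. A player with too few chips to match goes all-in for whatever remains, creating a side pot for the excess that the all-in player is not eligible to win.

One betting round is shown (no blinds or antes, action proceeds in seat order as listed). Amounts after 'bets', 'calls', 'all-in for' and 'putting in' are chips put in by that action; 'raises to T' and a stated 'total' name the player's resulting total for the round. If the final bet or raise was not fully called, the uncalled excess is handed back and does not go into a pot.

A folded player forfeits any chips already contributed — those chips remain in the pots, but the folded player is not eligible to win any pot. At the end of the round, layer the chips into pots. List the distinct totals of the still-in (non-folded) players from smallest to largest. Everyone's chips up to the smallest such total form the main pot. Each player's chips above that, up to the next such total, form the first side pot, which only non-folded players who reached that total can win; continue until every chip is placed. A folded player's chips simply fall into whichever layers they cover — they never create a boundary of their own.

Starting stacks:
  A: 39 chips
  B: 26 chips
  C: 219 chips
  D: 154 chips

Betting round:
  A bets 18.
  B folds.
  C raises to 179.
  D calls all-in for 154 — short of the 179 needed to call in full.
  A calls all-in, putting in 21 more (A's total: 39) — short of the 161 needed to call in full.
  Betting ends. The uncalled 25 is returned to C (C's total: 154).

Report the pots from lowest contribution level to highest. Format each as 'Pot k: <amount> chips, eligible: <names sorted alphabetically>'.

Pot 1: 117 chips, eligible: A, C, D
Pot 2: 230 chips, eligible: C, D

Derivation:
Contributions (after 25 returned to C): A=39, C=154, D=154
Folded: B
Pot levels (distinct totals of non-folded players): 39, 154
Layer 1-39: 39 each from A, C, D = 39*3 = 117 chips; eligible A, C, D
Layer 40-154: 115 each from C, D = 115*2 = 230 chips; eligible C, D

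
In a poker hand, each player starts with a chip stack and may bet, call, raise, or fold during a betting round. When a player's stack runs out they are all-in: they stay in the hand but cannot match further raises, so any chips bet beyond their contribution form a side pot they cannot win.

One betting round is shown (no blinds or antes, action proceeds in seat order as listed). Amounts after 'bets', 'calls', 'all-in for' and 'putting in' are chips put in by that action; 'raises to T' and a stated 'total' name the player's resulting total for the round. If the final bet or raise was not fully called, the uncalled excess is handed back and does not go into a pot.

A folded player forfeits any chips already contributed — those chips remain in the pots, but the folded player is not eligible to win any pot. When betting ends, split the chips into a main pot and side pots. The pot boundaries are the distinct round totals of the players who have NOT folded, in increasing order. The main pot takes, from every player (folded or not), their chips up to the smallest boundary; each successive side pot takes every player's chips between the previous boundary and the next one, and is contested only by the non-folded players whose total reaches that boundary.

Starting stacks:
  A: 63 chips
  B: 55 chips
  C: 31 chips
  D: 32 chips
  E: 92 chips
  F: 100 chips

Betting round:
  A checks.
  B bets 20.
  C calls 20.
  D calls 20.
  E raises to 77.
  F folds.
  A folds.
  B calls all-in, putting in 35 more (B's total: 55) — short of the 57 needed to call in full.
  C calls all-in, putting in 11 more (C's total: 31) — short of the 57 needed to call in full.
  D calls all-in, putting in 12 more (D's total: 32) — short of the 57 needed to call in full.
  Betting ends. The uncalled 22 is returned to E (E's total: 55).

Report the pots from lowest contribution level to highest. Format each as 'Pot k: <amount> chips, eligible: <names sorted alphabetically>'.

Contributions (after 22 returned to E): B=55, C=31, D=32, E=55
Folded: A, F
Pot levels (distinct totals of non-folded players): 31, 32, 55
Layer 1-31: 31 each from B, C, D, E = 31*4 = 124 chips; eligible B, C, D, E
Layer 32-32: 1 each from B, D, E = 1*3 = 3 chips; eligible B, D, E
Layer 33-55: 23 each from B, E = 23*2 = 46 chips; eligible B, E

Pot 1: 124 chips, eligible: B, C, D, E
Pot 2: 3 chips, eligible: B, D, E
Pot 3: 46 chips, eligible: B, E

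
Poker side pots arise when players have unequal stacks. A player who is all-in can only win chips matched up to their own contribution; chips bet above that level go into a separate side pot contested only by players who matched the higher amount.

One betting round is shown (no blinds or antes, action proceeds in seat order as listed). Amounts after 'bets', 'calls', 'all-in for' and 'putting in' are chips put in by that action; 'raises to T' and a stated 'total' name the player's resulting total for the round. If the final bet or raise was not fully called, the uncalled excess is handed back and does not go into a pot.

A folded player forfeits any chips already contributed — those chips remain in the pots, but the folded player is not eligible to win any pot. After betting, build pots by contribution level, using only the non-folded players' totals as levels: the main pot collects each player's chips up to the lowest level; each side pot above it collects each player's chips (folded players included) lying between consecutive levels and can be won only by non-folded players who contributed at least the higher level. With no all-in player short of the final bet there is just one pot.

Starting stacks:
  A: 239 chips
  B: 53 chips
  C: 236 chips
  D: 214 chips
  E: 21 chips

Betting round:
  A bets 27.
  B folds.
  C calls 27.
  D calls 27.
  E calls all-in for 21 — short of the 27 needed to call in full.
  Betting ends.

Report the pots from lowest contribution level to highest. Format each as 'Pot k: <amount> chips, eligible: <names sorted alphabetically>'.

Pot 1: 84 chips, eligible: A, C, D, E
Pot 2: 18 chips, eligible: A, C, D

Derivation:
Contributions: A=27, C=27, D=27, E=21
Folded: B
Pot levels (distinct totals of non-folded players): 21, 27
Layer 1-21: 21 each from A, C, D, E = 21*4 = 84 chips; eligible A, C, D, E
Layer 22-27: 6 each from A, C, D = 6*3 = 18 chips; eligible A, C, D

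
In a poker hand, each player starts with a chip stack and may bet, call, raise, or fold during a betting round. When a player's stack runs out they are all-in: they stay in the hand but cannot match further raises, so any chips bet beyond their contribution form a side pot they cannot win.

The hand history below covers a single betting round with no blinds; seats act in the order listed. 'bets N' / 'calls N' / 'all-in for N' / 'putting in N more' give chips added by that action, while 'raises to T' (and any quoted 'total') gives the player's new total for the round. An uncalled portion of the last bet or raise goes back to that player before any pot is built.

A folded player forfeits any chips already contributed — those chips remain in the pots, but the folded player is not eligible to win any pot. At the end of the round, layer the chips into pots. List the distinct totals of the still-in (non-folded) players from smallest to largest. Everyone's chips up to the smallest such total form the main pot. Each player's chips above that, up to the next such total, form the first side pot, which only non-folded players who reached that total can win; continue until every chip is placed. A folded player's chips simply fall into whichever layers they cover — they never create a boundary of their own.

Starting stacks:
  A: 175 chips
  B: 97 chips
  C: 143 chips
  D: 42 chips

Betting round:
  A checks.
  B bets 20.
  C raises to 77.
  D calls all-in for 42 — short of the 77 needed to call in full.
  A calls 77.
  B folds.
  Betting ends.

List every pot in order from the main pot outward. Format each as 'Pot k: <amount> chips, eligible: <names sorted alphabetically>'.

Pot 1: 146 chips, eligible: A, C, D
Pot 2: 70 chips, eligible: A, C

Derivation:
Contributions: A=77, B=20, C=77, D=42
Folded: B
Pot levels (distinct totals of non-folded players): 42, 77
Layer 1-42: A 42 + B 20 + C 42 + D 42 = 146 chips; eligible A, C, D
Layer 43-77: 35 each from A, C = 35*2 = 70 chips; eligible A, C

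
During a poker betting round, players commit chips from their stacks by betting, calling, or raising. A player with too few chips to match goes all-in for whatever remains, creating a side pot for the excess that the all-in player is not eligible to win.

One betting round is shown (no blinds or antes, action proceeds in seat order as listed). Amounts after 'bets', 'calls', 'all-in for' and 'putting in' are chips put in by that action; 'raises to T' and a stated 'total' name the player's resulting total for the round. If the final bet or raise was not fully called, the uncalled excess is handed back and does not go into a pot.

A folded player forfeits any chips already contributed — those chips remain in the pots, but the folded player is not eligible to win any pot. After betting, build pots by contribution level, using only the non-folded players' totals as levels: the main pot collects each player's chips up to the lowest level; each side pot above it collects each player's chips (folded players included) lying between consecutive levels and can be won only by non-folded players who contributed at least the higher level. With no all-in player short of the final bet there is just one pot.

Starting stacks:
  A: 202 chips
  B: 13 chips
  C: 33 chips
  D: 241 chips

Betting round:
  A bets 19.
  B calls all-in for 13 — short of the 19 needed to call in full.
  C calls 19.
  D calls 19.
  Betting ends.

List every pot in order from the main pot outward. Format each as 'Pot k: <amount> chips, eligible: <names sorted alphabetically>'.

Pot 1: 52 chips, eligible: A, B, C, D
Pot 2: 18 chips, eligible: A, C, D

Derivation:
Contributions: A=19, B=13, C=19, D=19
Pot levels (distinct totals of non-folded players): 13, 19
Layer 1-13: 13 each from A, B, C, D = 13*4 = 52 chips; eligible A, B, C, D
Layer 14-19: 6 each from A, C, D = 6*3 = 18 chips; eligible A, C, D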